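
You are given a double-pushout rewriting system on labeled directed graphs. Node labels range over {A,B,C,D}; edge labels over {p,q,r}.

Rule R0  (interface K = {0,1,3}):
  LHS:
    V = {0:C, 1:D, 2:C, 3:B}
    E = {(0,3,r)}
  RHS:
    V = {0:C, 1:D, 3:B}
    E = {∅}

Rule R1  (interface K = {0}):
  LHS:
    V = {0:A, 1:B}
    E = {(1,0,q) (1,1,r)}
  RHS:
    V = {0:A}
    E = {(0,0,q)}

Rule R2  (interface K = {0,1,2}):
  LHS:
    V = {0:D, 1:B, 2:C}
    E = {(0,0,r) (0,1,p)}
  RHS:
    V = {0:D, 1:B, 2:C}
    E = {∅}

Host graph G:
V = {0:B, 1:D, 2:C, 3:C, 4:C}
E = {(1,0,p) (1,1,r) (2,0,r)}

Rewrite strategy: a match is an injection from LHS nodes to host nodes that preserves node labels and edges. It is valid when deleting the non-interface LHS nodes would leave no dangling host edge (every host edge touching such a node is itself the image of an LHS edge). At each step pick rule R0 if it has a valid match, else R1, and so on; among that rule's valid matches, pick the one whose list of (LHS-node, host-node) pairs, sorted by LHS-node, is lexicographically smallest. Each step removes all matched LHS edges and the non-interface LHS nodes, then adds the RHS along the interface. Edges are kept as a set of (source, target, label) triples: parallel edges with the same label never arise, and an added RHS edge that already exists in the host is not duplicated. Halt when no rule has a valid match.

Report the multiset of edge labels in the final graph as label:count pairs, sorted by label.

[0] host  ⇒  5 nodes, 3 edges  {1-p->0 1-r->1 2-r->0}
[1] R0 @ {0↦2, 1↦1, 2↦3, 3↦0}  ⇒  4 nodes, 2 edges  {1-p->0 1-r->1}
[2] R2 @ {0↦1, 1↦0, 2↦2}  ⇒  4 nodes, 0 edges  {∅}
normal form: no rule applies after step 2
NF edges: []

Answer: (no edges)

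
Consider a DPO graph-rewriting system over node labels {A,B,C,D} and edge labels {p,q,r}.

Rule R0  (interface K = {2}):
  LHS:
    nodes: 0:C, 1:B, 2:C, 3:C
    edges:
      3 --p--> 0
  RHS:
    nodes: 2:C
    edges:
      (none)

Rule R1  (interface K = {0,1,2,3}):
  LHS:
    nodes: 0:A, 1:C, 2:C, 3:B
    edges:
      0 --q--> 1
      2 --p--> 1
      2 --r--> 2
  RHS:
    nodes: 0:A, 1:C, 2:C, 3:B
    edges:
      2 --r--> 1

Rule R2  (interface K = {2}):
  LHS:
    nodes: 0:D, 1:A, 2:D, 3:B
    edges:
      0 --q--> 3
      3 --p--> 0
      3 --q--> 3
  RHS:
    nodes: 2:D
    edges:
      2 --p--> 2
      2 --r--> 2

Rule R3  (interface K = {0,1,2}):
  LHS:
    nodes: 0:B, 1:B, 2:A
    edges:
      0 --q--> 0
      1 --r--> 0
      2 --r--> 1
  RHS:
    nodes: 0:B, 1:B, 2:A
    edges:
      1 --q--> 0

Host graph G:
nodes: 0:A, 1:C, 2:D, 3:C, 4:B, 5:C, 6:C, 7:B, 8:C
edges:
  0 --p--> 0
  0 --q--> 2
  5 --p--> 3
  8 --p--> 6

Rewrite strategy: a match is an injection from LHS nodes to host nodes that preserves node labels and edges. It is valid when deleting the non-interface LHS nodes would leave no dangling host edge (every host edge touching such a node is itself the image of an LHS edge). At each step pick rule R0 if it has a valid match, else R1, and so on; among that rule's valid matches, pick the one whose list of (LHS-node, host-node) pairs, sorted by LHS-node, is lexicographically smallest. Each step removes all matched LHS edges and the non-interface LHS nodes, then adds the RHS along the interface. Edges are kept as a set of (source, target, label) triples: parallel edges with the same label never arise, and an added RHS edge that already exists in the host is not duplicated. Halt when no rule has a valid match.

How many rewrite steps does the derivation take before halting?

[0] host  ⇒  9 nodes, 4 edges  {0-p->0 0-q->2 5-p->3 8-p->6}
[1] R0 @ {0↦3, 1↦4, 2↦1, 3↦5}  ⇒  6 nodes, 3 edges  {0-p->0 0-q->2 8-p->6}
[2] R0 @ {0↦6, 1↦7, 2↦1, 3↦8}  ⇒  3 nodes, 2 edges  {0-p->0 0-q->2}
normal form: no rule applies after step 2

Answer: 2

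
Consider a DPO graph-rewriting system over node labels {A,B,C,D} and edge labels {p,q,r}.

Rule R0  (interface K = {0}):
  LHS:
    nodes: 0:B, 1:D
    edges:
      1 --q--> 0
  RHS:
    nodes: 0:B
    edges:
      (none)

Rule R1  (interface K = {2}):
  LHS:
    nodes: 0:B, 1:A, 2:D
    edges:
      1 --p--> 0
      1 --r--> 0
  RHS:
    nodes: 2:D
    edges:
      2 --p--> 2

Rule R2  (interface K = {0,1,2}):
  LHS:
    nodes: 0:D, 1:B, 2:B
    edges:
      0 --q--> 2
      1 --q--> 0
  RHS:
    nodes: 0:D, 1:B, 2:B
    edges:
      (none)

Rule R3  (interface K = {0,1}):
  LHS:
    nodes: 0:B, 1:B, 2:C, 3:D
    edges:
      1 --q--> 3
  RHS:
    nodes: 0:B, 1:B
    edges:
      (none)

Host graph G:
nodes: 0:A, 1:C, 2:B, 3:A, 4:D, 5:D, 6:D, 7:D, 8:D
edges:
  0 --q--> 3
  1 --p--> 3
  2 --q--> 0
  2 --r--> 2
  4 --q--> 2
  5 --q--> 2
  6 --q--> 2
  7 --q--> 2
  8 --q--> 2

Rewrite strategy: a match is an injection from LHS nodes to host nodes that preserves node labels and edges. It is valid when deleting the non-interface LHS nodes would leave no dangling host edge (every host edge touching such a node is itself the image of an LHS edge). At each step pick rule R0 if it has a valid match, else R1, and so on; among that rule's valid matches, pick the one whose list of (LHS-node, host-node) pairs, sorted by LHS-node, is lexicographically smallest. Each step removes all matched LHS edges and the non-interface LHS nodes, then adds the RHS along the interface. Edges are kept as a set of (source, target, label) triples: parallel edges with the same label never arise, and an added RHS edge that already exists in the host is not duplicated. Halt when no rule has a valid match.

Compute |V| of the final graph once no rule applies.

Answer: 4

Derivation:
start.  V:9 E:9  edges: 0-q->3 1-p->3 2-q->0 2-r->2 4-q->2 5-q->2 6-q->2 7-q->2 8-q->2
1. fire R0 via {0↦2, 1↦4}  →  V:8 E:8  edges: 0-q->3 1-p->3 2-q->0 2-r->2 5-q->2 6-q->2 7-q->2 8-q->2
2. fire R0 via {0↦2, 1↦5}  →  V:7 E:7  edges: 0-q->3 1-p->3 2-q->0 2-r->2 6-q->2 7-q->2 8-q->2
3. fire R0 via {0↦2, 1↦6}  →  V:6 E:6  edges: 0-q->3 1-p->3 2-q->0 2-r->2 7-q->2 8-q->2
4. fire R0 via {0↦2, 1↦7}  →  V:5 E:5  edges: 0-q->3 1-p->3 2-q->0 2-r->2 8-q->2
5. fire R0 via {0↦2, 1↦8}  →  V:4 E:4  edges: 0-q->3 1-p->3 2-q->0 2-r->2
final graph: no rule applies after step 5
NF nodes: {0:A, 1:C, 2:B, 3:A}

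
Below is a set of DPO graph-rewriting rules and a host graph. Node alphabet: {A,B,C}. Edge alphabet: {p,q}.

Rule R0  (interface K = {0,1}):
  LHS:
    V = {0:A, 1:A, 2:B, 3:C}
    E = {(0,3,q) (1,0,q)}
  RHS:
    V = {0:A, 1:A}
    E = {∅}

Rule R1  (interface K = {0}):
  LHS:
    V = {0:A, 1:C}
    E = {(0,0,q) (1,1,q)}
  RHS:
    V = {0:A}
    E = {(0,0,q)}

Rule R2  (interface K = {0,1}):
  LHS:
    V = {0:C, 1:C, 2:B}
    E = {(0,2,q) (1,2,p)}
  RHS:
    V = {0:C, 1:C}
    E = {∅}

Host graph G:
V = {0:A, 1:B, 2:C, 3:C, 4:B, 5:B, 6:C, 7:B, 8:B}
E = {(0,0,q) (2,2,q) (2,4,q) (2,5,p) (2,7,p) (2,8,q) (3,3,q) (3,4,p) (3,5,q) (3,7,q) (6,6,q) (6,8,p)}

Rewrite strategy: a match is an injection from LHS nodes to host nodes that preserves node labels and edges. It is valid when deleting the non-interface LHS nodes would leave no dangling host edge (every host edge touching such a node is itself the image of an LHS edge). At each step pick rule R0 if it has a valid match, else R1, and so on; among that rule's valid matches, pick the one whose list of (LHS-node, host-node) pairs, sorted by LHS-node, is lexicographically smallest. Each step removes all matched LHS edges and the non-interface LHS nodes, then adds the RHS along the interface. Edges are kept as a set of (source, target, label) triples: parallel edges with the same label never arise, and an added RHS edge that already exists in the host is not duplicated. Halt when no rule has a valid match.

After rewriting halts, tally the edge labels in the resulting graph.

Answer: q:1

Rewrite trace:
start.  V:9 E:12  edges: 0-q->0 2-q->2 2-q->4 2-p->5 2-p->7 2-q->8 3-q->3 3-p->4 3-q->5 3-q->7 6-q->6 6-p->8
1. fire R2 via {0↦2, 1↦3, 2↦4}  →  V:8 E:10  edges: 0-q->0 2-q->2 2-p->5 2-p->7 2-q->8 3-q->3 3-q->5 3-q->7 6-q->6 6-p->8
2. fire R2 via {0↦2, 1↦6, 2↦8}  →  V:7 E:8  edges: 0-q->0 2-q->2 2-p->5 2-p->7 3-q->3 3-q->5 3-q->7 6-q->6
3. fire R1 via {0↦0, 1↦6}  →  V:6 E:7  edges: 0-q->0 2-q->2 2-p->5 2-p->7 3-q->3 3-q->5 3-q->7
4. fire R2 via {0↦3, 1↦2, 2↦5}  →  V:5 E:5  edges: 0-q->0 2-q->2 2-p->7 3-q->3 3-q->7
5. fire R2 via {0↦3, 1↦2, 2↦7}  →  V:4 E:3  edges: 0-q->0 2-q->2 3-q->3
6. fire R1 via {0↦0, 1↦2}  →  V:3 E:2  edges: 0-q->0 3-q->3
7. fire R1 via {0↦0, 1↦3}  →  V:2 E:1  edges: 0-q->0
final graph: no rule applies after step 7
NF edges: [(0, 0, 'q')]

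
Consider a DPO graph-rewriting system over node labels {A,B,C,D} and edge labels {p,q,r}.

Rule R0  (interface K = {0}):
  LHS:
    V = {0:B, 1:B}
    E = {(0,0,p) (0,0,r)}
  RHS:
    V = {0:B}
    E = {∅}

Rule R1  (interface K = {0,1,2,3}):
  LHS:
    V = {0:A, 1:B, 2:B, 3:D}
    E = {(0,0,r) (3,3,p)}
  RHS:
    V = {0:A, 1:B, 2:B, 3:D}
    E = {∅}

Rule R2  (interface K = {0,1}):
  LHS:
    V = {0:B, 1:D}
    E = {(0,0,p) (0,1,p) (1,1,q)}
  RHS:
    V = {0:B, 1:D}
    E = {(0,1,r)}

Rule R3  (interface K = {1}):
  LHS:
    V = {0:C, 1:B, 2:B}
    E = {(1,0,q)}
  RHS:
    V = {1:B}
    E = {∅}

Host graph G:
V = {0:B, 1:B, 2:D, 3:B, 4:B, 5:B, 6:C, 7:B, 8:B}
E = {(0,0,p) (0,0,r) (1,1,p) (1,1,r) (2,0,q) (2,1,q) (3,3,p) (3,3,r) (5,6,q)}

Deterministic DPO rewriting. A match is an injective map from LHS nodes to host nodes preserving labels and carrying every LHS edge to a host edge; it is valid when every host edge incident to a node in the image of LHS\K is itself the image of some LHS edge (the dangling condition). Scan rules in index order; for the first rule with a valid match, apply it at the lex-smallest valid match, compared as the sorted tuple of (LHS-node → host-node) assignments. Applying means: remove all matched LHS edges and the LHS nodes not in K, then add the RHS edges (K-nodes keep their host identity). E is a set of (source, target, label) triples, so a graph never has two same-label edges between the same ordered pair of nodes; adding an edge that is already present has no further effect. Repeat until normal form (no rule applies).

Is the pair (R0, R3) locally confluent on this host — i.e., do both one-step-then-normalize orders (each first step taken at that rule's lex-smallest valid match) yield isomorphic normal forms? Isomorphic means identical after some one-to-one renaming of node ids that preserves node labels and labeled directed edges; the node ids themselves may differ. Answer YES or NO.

Answer: YES

Rewrite trace:
branch R0-first: apply at {0↦0, 1↦4} → |E|=7, then 3 more step(s) → NF |V|=4 |E|=2 V={0:B, 1:B, 2:D, 5:B} E=2-q->0 2-q->1
branch R3-first: apply at {0↦6, 1↦5, 2↦4} → |E|=8, then 3 more step(s) → NF |V|=4 |E|=2 V={0:B, 1:B, 2:D, 3:B} E=2-q->0 2-q->1
graphs isomorphic (equal up to label-preserving node renaming)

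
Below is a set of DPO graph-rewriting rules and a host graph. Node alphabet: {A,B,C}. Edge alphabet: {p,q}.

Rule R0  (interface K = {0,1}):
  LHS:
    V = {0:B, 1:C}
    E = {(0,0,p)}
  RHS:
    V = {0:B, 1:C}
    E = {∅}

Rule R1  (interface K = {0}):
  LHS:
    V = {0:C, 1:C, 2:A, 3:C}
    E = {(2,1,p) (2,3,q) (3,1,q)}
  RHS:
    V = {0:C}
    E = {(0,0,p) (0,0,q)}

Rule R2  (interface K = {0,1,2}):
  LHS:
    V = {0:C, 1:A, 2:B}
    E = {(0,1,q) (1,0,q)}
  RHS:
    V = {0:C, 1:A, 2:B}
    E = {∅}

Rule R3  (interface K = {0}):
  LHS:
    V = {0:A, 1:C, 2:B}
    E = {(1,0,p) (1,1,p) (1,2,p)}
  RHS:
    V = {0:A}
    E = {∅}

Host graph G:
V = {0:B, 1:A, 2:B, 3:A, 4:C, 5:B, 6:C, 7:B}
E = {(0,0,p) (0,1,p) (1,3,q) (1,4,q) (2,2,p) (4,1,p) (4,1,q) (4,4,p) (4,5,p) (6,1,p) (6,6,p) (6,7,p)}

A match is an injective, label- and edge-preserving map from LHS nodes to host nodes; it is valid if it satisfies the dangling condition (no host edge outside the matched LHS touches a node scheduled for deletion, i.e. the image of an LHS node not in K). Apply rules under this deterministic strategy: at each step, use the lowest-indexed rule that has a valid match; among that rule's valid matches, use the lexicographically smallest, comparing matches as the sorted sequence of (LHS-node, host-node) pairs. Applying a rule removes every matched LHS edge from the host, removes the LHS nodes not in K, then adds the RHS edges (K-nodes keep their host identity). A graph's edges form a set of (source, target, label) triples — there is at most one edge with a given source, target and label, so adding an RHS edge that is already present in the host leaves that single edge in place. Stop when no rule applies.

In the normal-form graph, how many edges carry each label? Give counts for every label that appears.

start.  V:8 E:12  edges: 0-p->0 0-p->1 1-q->3 1-q->4 2-p->2 4-p->1 4-q->1 4-p->4 4-p->5 6-p->1 6-p->6 6-p->7
1. fire R0 via {0↦0, 1↦4}  →  V:8 E:11  edges: 0-p->1 1-q->3 1-q->4 2-p->2 4-p->1 4-q->1 4-p->4 4-p->5 6-p->1 6-p->6 6-p->7
2. fire R0 via {0↦2, 1↦4}  →  V:8 E:10  edges: 0-p->1 1-q->3 1-q->4 4-p->1 4-q->1 4-p->4 4-p->5 6-p->1 6-p->6 6-p->7
3. fire R2 via {0↦4, 1↦1, 2↦0}  →  V:8 E:8  edges: 0-p->1 1-q->3 4-p->1 4-p->4 4-p->5 6-p->1 6-p->6 6-p->7
4. fire R3 via {0↦1, 1↦4, 2↦5}  →  V:6 E:5  edges: 0-p->1 1-q->3 6-p->1 6-p->6 6-p->7
5. fire R3 via {0↦1, 1↦6, 2↦7}  →  V:4 E:2  edges: 0-p->1 1-q->3
final graph: no rule applies after step 5
NF edges: [(0, 1, 'p'), (1, 3, 'q')]

Answer: p:1 q:1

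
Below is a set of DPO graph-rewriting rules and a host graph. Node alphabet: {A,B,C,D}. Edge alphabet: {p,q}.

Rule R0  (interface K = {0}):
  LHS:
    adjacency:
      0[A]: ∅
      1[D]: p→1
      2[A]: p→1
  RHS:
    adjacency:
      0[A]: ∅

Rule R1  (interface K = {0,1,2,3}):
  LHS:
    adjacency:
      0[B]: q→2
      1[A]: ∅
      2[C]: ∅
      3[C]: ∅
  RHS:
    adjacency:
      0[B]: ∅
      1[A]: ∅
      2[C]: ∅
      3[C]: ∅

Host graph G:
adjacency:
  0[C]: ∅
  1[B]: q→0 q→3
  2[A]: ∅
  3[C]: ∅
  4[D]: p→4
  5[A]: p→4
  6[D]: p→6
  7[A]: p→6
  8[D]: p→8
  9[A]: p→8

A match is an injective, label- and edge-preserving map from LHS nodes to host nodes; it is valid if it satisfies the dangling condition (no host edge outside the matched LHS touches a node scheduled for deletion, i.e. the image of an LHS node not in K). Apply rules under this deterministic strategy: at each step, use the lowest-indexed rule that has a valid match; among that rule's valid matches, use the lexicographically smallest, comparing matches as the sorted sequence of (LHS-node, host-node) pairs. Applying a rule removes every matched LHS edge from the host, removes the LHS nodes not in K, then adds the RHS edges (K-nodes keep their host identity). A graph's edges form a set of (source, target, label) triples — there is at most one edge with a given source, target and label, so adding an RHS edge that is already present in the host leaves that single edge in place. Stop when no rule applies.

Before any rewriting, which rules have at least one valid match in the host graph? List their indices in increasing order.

Answer: [R0,R1]

Steps:
R0: 9 valid matches — {0↦2, 1↦4, 2↦5}, {0↦2, 1↦6, 2↦7}, {0↦2, 1↦8, 2↦9} (+6 more)
R1: 8 valid matches — {0↦1, 1↦2, 2↦0, 3↦3}, {0↦1, 1↦2, 2↦3, 3↦0}, {0↦1, 1↦5, 2↦0, 3↦3} (+5 more)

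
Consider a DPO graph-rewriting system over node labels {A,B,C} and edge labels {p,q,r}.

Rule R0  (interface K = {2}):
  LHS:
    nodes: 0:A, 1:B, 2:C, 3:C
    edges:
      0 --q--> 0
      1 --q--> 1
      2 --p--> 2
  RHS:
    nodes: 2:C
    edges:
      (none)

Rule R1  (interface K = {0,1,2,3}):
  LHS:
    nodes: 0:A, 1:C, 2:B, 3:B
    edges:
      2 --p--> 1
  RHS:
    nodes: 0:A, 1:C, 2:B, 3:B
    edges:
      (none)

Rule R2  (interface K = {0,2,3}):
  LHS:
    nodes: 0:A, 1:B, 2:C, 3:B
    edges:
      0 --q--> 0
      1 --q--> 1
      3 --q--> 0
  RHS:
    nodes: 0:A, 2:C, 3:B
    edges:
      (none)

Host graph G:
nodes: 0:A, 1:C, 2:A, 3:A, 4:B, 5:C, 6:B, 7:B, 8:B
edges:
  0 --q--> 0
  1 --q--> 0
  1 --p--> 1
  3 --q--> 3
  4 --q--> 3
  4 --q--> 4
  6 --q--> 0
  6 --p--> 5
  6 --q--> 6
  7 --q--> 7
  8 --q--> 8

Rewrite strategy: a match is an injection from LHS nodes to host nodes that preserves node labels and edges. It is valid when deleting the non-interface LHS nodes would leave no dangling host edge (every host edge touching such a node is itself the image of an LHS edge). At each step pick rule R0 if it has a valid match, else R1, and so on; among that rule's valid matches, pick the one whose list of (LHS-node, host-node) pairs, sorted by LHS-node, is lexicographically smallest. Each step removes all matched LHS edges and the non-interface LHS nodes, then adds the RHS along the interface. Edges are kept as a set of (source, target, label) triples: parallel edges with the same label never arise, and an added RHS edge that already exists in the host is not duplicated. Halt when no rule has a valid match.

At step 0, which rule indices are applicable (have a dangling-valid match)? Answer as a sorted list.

R0: no valid match — 8 raw matches, all fail dangling condition
R1: 9 valid matches — {0↦0, 1↦5, 2↦6, 3↦4}, {0↦0, 1↦5, 2↦6, 3↦7}, {0↦0, 1↦5, 2↦6, 3↦8} (+6 more)
R2: 8 valid matches — {0↦0, 1↦7, 2↦1, 3↦6}, {0↦0, 1↦7, 2↦5, 3↦6}, {0↦0, 1↦8, 2↦1, 3↦6} (+5 more)

Answer: [R1,R2]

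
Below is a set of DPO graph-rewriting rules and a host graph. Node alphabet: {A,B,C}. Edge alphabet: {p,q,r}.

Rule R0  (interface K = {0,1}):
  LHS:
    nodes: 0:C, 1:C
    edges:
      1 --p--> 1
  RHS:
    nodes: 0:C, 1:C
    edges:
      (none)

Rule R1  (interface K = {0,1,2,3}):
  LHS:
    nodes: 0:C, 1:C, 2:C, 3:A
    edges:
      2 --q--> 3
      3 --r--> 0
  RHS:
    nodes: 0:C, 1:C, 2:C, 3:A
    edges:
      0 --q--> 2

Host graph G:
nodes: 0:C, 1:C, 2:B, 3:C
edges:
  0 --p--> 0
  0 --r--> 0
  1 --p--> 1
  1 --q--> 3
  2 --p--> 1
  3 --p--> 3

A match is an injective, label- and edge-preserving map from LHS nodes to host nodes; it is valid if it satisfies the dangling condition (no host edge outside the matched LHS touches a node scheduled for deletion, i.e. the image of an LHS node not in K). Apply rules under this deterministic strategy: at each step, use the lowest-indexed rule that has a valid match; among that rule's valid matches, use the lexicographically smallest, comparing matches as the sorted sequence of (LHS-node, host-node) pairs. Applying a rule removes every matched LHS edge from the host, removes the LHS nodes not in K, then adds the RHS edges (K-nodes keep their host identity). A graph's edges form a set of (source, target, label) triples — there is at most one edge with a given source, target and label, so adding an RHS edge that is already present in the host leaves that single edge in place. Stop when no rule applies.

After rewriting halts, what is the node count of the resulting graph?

[0] host  ⇒  4 nodes, 6 edges  {0-p->0 0-r->0 1-p->1 1-q->3 2-p->1 3-p->3}
[1] R0 @ {0↦0, 1↦1}  ⇒  4 nodes, 5 edges  {0-p->0 0-r->0 1-q->3 2-p->1 3-p->3}
[2] R0 @ {0↦0, 1↦3}  ⇒  4 nodes, 4 edges  {0-p->0 0-r->0 1-q->3 2-p->1}
[3] R0 @ {0↦1, 1↦0}  ⇒  4 nodes, 3 edges  {0-r->0 1-q->3 2-p->1}
final graph: no rule applies after step 3
NF nodes: {0:C, 1:C, 2:B, 3:C}

Answer: 4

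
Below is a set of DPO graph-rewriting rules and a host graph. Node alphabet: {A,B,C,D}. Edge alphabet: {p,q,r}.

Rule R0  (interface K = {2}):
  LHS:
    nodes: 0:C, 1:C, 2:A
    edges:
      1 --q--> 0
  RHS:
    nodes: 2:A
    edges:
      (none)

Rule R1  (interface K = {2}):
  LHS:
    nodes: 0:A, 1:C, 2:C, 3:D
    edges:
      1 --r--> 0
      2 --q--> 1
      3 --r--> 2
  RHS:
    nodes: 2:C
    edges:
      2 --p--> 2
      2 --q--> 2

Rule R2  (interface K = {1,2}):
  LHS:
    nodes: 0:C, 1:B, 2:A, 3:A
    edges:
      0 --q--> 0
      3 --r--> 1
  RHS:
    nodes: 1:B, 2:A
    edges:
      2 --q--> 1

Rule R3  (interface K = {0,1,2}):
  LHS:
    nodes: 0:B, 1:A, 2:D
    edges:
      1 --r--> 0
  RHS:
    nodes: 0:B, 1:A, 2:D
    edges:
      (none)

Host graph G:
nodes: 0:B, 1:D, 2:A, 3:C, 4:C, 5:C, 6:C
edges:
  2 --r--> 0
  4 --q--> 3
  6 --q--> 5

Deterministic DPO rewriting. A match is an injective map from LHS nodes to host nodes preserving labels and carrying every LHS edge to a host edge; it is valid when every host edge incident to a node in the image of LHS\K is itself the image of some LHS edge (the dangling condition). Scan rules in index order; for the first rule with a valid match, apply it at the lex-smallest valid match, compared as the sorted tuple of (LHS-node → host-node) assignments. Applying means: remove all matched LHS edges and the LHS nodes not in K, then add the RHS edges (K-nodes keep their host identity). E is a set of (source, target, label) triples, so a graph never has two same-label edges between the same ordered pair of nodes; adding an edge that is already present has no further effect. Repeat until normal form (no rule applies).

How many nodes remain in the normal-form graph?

Answer: 3

Rewrite trace:
[0] host  ⇒  7 nodes, 3 edges  {2-r->0 4-q->3 6-q->5}
[1] R0 @ {0↦3, 1↦4, 2↦2}  ⇒  5 nodes, 2 edges  {2-r->0 6-q->5}
[2] R0 @ {0↦5, 1↦6, 2↦2}  ⇒  3 nodes, 1 edges  {2-r->0}
[3] R3 @ {0↦0, 1↦2, 2↦1}  ⇒  3 nodes, 0 edges  {∅}
final graph: no rule applies after step 3
NF nodes: {0:B, 1:D, 2:A}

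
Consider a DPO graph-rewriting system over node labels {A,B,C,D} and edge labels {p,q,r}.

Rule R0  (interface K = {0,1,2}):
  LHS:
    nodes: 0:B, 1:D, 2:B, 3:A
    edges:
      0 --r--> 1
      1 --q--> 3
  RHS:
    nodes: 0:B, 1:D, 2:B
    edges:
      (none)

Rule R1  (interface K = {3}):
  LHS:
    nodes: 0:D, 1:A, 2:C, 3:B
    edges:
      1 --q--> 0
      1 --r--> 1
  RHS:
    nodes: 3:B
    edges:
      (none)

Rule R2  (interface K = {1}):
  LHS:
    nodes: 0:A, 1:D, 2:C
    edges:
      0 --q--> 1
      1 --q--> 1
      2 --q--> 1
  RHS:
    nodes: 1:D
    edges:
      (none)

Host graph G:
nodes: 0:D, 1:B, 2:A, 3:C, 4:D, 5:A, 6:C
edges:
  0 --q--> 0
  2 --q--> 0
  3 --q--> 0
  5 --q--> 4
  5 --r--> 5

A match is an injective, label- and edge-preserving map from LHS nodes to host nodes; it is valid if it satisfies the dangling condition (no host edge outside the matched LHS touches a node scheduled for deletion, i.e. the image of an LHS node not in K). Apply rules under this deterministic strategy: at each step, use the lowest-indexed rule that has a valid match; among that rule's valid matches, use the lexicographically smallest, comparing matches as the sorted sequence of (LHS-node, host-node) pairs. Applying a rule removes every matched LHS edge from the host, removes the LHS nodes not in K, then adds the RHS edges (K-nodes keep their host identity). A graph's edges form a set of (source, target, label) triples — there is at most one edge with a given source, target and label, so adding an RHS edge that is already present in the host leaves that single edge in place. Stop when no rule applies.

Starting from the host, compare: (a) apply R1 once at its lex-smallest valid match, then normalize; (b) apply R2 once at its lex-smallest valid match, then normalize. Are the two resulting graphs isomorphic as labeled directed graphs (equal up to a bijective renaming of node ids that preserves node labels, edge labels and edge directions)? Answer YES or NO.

branch R1-first: apply at {0↦4, 1↦5, 2↦6, 3↦1} → |E|=3, then 1 more step(s) → NF |V|=2 |E|=0 V={0:D, 1:B} E=∅
branch R2-first: apply at {0↦2, 1↦0, 2↦3} → |E|=2, then 1 more step(s) → NF |V|=2 |E|=0 V={0:D, 1:B} E=∅
graphs isomorphic (equal up to label-preserving node renaming)

Answer: YES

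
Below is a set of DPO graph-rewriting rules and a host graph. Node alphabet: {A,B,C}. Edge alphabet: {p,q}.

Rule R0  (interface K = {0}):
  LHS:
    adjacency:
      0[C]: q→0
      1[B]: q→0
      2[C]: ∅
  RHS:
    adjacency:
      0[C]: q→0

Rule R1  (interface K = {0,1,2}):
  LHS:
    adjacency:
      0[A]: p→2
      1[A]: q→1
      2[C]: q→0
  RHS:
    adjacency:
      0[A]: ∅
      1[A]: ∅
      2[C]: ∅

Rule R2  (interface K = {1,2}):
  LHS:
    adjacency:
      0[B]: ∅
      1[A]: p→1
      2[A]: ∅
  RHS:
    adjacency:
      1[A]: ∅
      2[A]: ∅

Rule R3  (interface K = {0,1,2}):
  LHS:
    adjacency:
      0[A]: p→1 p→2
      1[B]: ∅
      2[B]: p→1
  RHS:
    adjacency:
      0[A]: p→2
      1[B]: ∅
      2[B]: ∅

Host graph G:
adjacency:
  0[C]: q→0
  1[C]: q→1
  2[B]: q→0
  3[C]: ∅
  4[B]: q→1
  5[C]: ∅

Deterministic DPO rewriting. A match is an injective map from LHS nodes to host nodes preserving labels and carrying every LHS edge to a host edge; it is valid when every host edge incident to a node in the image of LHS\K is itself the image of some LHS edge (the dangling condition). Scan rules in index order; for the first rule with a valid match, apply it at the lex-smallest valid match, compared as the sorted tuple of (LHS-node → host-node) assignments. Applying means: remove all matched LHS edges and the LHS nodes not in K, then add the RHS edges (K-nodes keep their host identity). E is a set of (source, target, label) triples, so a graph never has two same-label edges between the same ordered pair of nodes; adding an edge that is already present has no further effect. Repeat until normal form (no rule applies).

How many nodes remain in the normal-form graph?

[0] host  ⇒  6 nodes, 4 edges  {0-q->0 1-q->1 2-q->0 4-q->1}
[1] R0 @ {0↦0, 1↦2, 2↦3}  ⇒  4 nodes, 3 edges  {0-q->0 1-q->1 4-q->1}
[2] R0 @ {0↦1, 1↦4, 2↦5}  ⇒  2 nodes, 2 edges  {0-q->0 1-q->1}
normal form: no rule applies after step 2
NF nodes: {0:C, 1:C}

Answer: 2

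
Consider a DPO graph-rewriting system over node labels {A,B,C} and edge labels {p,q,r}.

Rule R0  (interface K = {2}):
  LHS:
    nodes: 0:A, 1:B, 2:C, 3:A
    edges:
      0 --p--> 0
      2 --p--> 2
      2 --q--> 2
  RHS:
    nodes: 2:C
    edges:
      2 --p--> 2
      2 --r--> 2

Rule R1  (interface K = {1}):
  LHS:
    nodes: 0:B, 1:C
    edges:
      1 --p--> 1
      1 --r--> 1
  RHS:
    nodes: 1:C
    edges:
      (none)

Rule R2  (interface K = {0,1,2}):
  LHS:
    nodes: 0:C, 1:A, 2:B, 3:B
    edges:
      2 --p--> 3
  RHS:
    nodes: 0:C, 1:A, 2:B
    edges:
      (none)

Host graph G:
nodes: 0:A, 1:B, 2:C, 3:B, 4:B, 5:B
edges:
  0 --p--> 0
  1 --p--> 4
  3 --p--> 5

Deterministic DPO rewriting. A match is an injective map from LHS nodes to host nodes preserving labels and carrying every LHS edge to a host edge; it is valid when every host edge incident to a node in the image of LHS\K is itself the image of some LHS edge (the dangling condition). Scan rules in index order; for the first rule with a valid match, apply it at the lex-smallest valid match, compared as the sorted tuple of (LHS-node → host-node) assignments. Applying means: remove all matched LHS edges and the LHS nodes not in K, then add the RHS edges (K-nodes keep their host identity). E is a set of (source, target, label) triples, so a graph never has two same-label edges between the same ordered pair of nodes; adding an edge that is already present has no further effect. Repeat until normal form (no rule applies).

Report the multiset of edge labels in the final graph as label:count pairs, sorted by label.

Answer: p:1

Rewrite trace:
start.  V:6 E:3  edges: 0-p->0 1-p->4 3-p->5
1. fire R2 via {0↦2, 1↦0, 2↦1, 3↦4}  →  V:5 E:2  edges: 0-p->0 3-p->5
2. fire R2 via {0↦2, 1↦0, 2↦3, 3↦5}  →  V:4 E:1  edges: 0-p->0
final graph: no rule applies after step 2
NF edges: [(0, 0, 'p')]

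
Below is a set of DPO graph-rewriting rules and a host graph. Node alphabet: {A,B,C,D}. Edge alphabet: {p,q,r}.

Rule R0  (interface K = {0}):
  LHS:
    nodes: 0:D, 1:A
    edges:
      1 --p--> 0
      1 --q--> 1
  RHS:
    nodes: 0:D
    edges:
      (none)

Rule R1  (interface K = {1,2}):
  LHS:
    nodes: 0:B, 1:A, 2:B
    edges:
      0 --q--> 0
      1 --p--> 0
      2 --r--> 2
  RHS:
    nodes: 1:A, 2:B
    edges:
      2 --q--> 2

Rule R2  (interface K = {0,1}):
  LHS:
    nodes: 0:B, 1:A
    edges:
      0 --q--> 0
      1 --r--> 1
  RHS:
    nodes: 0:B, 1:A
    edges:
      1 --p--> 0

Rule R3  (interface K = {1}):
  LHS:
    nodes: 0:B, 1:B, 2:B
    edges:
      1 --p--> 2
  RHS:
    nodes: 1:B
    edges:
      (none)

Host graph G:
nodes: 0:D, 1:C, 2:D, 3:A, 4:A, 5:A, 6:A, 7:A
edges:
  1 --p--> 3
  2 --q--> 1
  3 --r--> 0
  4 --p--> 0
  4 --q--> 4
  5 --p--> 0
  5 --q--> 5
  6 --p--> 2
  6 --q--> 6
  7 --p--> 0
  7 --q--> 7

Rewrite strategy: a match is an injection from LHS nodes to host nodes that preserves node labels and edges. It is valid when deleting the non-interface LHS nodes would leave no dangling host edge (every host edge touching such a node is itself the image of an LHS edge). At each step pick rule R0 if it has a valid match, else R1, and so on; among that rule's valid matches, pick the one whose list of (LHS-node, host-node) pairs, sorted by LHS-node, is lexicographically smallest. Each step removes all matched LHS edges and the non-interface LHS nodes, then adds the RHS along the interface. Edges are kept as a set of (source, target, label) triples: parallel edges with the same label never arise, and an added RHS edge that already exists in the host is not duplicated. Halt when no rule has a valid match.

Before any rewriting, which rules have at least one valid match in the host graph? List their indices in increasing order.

Answer: [R0]

Steps:
R0: 4 valid matches — {0↦0, 1↦4}, {0↦0, 1↦5}, {0↦0, 1↦7} (+1 more)
R1: no valid match — LHS pattern not found
R2: no valid match — LHS pattern not found
R3: no valid match — LHS pattern not found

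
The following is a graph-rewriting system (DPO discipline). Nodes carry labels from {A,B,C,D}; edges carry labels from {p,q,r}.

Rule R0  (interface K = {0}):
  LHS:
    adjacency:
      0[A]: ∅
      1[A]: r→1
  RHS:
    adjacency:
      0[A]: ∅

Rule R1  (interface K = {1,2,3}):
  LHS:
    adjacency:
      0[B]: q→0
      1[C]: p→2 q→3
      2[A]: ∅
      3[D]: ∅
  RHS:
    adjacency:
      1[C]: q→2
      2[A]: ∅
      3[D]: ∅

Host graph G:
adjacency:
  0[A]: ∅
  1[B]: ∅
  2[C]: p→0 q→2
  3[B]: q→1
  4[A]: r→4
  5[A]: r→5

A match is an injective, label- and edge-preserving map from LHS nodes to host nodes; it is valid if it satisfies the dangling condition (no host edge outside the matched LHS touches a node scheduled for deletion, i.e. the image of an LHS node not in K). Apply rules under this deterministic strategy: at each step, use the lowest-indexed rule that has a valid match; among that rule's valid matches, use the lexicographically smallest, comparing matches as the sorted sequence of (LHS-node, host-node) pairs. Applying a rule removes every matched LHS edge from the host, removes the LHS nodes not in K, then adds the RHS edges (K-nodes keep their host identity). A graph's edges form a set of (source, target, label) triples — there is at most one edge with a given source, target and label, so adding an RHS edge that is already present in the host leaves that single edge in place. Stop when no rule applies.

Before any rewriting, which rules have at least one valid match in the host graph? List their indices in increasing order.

Answer: [R0]

Steps:
R0: 4 valid matches — {0↦0, 1↦4}, {0↦0, 1↦5}, {0↦4, 1↦5} (+1 more)
R1: no valid match — LHS pattern not found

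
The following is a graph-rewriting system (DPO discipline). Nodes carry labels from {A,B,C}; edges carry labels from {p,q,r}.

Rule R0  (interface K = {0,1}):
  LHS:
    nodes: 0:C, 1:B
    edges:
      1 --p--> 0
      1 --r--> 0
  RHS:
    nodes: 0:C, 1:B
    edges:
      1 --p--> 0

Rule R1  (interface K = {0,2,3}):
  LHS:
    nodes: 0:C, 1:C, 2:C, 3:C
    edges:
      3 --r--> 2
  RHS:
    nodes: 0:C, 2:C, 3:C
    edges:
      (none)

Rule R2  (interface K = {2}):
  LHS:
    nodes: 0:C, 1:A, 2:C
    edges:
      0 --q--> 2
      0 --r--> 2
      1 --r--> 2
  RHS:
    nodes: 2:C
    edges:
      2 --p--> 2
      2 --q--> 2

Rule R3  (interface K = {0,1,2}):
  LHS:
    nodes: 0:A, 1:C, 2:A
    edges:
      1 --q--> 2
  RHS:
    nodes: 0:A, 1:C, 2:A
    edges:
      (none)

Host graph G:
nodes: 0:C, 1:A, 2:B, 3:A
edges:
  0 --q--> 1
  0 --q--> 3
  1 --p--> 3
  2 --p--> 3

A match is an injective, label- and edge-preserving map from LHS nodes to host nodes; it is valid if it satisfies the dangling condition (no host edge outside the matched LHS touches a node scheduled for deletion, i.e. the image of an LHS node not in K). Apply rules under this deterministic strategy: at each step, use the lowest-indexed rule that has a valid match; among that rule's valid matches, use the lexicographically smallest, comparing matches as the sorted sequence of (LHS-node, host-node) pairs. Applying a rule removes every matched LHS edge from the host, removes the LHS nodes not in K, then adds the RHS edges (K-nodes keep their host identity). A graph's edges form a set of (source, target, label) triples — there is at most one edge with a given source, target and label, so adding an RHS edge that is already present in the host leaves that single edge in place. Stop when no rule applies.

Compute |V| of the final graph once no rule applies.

Answer: 4

Rewrite trace:
[0] host  ⇒  4 nodes, 4 edges  {0-q->1 0-q->3 1-p->3 2-p->3}
[1] R3 @ {0↦1, 1↦0, 2↦3}  ⇒  4 nodes, 3 edges  {0-q->1 1-p->3 2-p->3}
[2] R3 @ {0↦3, 1↦0, 2↦1}  ⇒  4 nodes, 2 edges  {1-p->3 2-p->3}
normal form: no rule applies after step 2
NF nodes: {0:C, 1:A, 2:B, 3:A}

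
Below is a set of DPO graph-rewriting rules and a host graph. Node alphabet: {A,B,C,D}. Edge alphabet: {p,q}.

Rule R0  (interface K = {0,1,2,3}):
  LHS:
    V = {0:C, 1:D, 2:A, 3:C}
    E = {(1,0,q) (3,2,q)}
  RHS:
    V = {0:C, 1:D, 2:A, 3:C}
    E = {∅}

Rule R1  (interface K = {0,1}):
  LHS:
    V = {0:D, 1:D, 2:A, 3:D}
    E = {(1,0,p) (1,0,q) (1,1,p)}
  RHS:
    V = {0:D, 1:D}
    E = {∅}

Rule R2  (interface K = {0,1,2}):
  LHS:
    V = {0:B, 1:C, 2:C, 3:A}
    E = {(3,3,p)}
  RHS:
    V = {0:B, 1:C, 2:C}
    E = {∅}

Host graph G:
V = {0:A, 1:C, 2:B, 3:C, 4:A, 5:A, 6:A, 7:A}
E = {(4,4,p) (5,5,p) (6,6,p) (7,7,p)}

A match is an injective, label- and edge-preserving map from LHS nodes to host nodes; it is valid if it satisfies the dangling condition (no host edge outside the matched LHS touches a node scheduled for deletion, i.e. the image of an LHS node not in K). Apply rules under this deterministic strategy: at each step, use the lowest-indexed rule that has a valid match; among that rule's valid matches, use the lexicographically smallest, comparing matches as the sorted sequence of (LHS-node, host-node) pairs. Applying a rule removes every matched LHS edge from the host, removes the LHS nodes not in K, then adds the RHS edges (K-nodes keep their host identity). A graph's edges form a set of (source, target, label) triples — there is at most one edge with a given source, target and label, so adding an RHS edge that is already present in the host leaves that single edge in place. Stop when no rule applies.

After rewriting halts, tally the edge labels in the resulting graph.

Answer: (no edges)

Derivation:
start.  V:8 E:4  edges: 4-p->4 5-p->5 6-p->6 7-p->7
1. fire R2 via {0↦2, 1↦1, 2↦3, 3↦4}  →  V:7 E:3  edges: 5-p->5 6-p->6 7-p->7
2. fire R2 via {0↦2, 1↦1, 2↦3, 3↦5}  →  V:6 E:2  edges: 6-p->6 7-p->7
3. fire R2 via {0↦2, 1↦1, 2↦3, 3↦6}  →  V:5 E:1  edges: 7-p->7
4. fire R2 via {0↦2, 1↦1, 2↦3, 3↦7}  →  V:4 E:0  edges: ∅
normal form: no rule applies after step 4
NF edges: []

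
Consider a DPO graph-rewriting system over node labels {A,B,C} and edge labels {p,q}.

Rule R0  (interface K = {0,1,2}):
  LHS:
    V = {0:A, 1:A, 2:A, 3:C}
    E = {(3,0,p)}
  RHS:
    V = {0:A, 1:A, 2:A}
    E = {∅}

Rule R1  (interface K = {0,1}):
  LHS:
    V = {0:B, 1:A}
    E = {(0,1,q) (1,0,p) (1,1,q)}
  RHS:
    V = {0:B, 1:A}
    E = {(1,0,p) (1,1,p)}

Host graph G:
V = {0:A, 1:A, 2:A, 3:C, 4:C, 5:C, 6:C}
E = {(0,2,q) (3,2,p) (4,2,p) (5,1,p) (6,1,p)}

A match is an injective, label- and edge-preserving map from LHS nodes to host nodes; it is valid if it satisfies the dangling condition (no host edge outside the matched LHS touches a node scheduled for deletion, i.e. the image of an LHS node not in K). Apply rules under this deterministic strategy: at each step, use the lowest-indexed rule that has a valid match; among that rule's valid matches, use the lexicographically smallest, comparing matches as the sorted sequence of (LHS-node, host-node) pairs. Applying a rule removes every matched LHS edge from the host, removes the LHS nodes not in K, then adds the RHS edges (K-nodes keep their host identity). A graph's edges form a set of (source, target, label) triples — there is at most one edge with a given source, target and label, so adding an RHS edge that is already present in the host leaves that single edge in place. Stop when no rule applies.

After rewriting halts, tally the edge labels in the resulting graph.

Answer: q:1

Rewrite trace:
start.  V:7 E:5  edges: 0-q->2 3-p->2 4-p->2 5-p->1 6-p->1
1. fire R0 via {0↦1, 1↦0, 2↦2, 3↦5}  →  V:6 E:4  edges: 0-q->2 3-p->2 4-p->2 6-p->1
2. fire R0 via {0↦1, 1↦0, 2↦2, 3↦6}  →  V:5 E:3  edges: 0-q->2 3-p->2 4-p->2
3. fire R0 via {0↦2, 1↦0, 2↦1, 3↦3}  →  V:4 E:2  edges: 0-q->2 4-p->2
4. fire R0 via {0↦2, 1↦0, 2↦1, 3↦4}  →  V:3 E:1  edges: 0-q->2
normal form: no rule applies after step 4
NF edges: [(0, 2, 'q')]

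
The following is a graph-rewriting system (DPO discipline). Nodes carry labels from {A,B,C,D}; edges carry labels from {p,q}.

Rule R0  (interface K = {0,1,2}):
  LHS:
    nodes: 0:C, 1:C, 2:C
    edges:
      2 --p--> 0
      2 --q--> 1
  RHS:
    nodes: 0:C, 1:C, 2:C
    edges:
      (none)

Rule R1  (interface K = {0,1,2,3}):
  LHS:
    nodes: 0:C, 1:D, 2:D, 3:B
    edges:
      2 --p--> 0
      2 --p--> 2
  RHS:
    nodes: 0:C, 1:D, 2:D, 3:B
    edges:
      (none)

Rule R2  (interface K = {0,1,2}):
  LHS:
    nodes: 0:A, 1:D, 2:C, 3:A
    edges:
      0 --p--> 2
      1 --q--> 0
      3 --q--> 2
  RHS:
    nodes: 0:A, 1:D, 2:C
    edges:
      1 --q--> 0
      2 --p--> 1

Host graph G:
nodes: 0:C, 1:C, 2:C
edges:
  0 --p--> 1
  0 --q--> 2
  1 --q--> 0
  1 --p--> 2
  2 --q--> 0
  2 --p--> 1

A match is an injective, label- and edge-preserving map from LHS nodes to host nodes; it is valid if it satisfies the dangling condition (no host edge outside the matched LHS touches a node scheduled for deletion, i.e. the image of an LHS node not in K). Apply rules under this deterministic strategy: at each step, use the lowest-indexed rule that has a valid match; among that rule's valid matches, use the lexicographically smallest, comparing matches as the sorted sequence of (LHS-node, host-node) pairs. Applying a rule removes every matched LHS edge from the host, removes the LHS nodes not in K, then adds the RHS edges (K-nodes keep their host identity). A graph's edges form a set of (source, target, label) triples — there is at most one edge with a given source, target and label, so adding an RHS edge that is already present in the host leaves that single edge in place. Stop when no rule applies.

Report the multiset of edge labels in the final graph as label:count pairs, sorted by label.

Answer: (no edges)

Derivation:
[0] host  ⇒  3 nodes, 6 edges  {0-p->1 0-q->2 1-q->0 1-p->2 2-q->0 2-p->1}
[1] R0 @ {0↦1, 1↦0, 2↦2}  ⇒  3 nodes, 4 edges  {0-p->1 0-q->2 1-q->0 1-p->2}
[2] R0 @ {0↦1, 1↦2, 2↦0}  ⇒  3 nodes, 2 edges  {1-q->0 1-p->2}
[3] R0 @ {0↦2, 1↦0, 2↦1}  ⇒  3 nodes, 0 edges  {∅}
normal form: no rule applies after step 3
NF edges: []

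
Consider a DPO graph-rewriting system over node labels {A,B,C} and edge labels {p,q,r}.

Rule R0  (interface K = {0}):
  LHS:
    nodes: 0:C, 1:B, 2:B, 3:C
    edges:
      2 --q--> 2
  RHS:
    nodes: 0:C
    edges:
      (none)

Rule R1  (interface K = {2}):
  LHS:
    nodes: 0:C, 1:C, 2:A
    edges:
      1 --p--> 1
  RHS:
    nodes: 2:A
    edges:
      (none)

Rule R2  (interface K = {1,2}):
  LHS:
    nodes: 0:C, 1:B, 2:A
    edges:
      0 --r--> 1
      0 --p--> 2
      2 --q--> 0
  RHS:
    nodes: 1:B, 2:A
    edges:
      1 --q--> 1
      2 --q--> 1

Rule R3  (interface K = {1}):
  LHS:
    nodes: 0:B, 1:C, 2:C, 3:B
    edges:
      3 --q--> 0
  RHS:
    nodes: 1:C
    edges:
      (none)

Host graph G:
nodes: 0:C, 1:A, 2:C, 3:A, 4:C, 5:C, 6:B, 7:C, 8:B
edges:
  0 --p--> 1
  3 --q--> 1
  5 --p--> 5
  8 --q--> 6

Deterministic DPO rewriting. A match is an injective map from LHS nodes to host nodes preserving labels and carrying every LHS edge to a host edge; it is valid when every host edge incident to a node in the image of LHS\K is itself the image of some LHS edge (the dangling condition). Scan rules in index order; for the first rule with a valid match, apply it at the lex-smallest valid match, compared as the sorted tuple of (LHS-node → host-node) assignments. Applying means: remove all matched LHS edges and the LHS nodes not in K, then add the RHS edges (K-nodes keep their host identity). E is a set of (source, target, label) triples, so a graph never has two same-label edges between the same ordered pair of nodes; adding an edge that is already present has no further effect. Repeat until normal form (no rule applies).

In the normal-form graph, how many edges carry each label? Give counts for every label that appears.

[0] host  ⇒  9 nodes, 4 edges  {0-p->1 3-q->1 5-p->5 8-q->6}
[1] R1 @ {0↦2, 1↦5, 2↦1}  ⇒  7 nodes, 3 edges  {0-p->1 3-q->1 8-q->6}
[2] R3 @ {0↦6, 1↦0, 2↦4, 3↦8}  ⇒  4 nodes, 2 edges  {0-p->1 3-q->1}
halt: no rule applies after step 2
NF edges: [(0, 1, 'p'), (3, 1, 'q')]

Answer: p:1 q:1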